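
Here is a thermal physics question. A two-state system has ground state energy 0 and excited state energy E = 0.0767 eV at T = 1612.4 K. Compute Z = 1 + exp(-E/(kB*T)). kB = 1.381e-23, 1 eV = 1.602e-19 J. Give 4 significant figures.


Step 1: Compute beta*E = E*eV/(kB*T) = 0.0767*1.602e-19/(1.381e-23*1612.4) = 0.5518
Step 2: exp(-beta*E) = exp(-0.5518) = 0.5759
Step 3: Z = 1 + 0.5759 = 1.576

1.576


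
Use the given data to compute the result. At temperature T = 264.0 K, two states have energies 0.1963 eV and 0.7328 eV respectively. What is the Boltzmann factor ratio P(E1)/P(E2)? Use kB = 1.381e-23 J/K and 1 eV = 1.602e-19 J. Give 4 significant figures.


Step 1: Compute energy difference dE = E1 - E2 = 0.1963 - 0.7328 = -0.5365 eV
Step 2: Convert to Joules: dE_J = -0.5365 * 1.602e-19 = -8.595e-20 J
Step 3: Compute exponent = -dE_J / (kB * T) = -(-8.595e-20) / (1.381e-23 * 264.0) = 23.57
Step 4: P(E1)/P(E2) = exp(23.57) = 1.73e+10

1.73e+10


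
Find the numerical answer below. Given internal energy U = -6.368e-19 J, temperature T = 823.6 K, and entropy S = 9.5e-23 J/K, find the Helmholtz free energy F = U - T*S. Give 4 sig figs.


Step 1: T*S = 823.6 * 9.5e-23 = 7.824e-20 J
Step 2: F = U - T*S = -6.368e-19 - 7.824e-20
Step 3: F = -7.15e-19 J

-7.15e-19


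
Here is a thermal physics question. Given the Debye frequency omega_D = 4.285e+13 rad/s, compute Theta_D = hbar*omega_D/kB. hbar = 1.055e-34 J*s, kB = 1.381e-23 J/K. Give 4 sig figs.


Step 1: hbar*omega_D = 1.055e-34 * 4.285e+13 = 4.521e-21 J
Step 2: Theta_D = 4.521e-21 / 1.381e-23
Step 3: Theta_D = 327.3 K

327.3


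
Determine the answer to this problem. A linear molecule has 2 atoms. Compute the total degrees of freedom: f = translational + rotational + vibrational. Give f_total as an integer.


Step 1: Translational DOF = 3
Step 2: Rotational DOF (linear) = 2
Step 3: Vibrational DOF = 3*2 - 5 = 1
Step 4: Total = 3 + 2 + 1 = 6

6


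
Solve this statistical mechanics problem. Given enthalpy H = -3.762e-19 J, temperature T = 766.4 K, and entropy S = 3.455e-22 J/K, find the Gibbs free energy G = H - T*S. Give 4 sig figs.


Step 1: T*S = 766.4 * 3.455e-22 = 2.648e-19 J
Step 2: G = H - T*S = -3.762e-19 - 2.648e-19
Step 3: G = -6.41e-19 J

-6.41e-19


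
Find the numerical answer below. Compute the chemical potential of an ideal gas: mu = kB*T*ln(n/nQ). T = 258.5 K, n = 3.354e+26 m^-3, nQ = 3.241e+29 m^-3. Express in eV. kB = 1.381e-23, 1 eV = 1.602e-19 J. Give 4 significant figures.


Step 1: n/nQ = 3.354e+26/3.241e+29 = 0.001035
Step 2: ln(n/nQ) = -6.873
Step 3: mu = kB*T*ln(n/nQ) = 3.57e-21*-6.873 = -2.454e-20 J
Step 4: Convert to eV: -2.454e-20/1.602e-19 = -0.1532 eV

-0.1532


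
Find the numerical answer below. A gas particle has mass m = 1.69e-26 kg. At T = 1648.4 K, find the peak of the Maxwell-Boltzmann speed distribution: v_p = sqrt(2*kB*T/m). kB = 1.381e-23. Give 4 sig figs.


Step 1: Numerator = 2*kB*T = 2*1.381e-23*1648.4 = 4.553e-20
Step 2: Ratio = 4.553e-20 / 1.69e-26 = 2.694e+06
Step 3: v_p = sqrt(2.694e+06) = 1641 m/s

1641


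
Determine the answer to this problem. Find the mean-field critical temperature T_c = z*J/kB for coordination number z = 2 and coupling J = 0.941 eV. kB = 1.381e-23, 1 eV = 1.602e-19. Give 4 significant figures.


Step 1: z*J = 2*0.941 = 1.882 eV
Step 2: Convert to Joules: 1.882*1.602e-19 = 3.015e-19 J
Step 3: T_c = 3.015e-19 / 1.381e-23 = 2.183e+04 K

2.183e+04


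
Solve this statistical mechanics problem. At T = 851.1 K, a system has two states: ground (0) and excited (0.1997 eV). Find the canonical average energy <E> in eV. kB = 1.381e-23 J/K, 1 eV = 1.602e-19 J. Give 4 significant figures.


Step 1: beta*E = 0.1997*1.602e-19/(1.381e-23*851.1) = 2.722
Step 2: exp(-beta*E) = 0.06575
Step 3: <E> = 0.1997*0.06575/(1+0.06575) = 0.01232 eV

0.01232


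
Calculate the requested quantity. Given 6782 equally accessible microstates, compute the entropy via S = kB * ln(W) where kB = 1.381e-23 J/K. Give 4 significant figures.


Step 1: ln(W) = ln(6782) = 8.822
Step 2: S = kB * ln(W) = 1.381e-23 * 8.822
Step 3: S = 1.218e-22 J/K

1.218e-22


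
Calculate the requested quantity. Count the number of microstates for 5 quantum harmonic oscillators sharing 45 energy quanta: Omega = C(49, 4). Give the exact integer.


Step 1: Use binomial coefficient C(49, 4)
Step 2: Numerator = 49! / 45!
Step 3: Denominator = 4!
Step 4: Omega = 211876

211876


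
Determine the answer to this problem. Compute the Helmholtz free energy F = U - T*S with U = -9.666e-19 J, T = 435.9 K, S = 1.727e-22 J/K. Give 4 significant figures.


Step 1: T*S = 435.9 * 1.727e-22 = 7.528e-20 J
Step 2: F = U - T*S = -9.666e-19 - 7.528e-20
Step 3: F = -1.042e-18 J

-1.042e-18


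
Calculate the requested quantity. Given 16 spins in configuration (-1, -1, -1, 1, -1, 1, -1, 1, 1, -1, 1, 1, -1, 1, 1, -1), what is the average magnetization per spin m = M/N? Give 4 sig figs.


Step 1: Count up spins (+1): 8, down spins (-1): 8
Step 2: Total magnetization M = 8 - 8 = 0
Step 3: m = M/N = 0/16 = 0

0


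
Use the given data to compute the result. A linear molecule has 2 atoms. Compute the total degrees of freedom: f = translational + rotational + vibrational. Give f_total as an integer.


Step 1: Translational DOF = 3
Step 2: Rotational DOF (linear) = 2
Step 3: Vibrational DOF = 3*2 - 5 = 1
Step 4: Total = 3 + 2 + 1 = 6

6


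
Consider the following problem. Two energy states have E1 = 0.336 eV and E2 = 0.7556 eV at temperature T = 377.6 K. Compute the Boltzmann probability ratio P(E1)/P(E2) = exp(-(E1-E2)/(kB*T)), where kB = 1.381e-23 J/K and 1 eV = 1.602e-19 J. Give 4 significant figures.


Step 1: Compute energy difference dE = E1 - E2 = 0.336 - 0.7556 = -0.4196 eV
Step 2: Convert to Joules: dE_J = -0.4196 * 1.602e-19 = -6.722e-20 J
Step 3: Compute exponent = -dE_J / (kB * T) = -(-6.722e-20) / (1.381e-23 * 377.6) = 12.89
Step 4: P(E1)/P(E2) = exp(12.89) = 3.966e+05

3.966e+05


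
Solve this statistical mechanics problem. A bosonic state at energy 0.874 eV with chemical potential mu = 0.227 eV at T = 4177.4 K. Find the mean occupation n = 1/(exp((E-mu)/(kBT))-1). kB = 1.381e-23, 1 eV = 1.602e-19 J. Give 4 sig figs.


Step 1: (E - mu) = 0.647 eV
Step 2: x = (E-mu)*eV/(kB*T) = 0.647*1.602e-19/(1.381e-23*4177.4) = 1.797
Step 3: exp(x) = 6.03
Step 4: n = 1/(exp(x)-1) = 0.1988

0.1988


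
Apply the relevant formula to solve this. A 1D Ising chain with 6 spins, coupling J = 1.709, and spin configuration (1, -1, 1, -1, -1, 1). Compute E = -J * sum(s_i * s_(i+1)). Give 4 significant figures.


Step 1: Nearest-neighbor products: -1, -1, -1, 1, -1
Step 2: Sum of products = -3
Step 3: E = -1.709 * -3 = 5.127

5.127


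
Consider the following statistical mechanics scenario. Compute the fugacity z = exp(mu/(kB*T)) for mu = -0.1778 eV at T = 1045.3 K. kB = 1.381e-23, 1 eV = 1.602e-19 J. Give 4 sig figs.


Step 1: Convert mu to Joules: -0.1778*1.602e-19 = -2.848e-20 J
Step 2: kB*T = 1.381e-23*1045.3 = 1.444e-20 J
Step 3: mu/(kB*T) = -1.973
Step 4: z = exp(-1.973) = 0.139

0.139


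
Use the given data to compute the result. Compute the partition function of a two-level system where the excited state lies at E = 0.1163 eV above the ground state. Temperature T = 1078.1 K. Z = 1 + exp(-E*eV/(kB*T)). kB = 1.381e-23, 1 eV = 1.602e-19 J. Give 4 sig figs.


Step 1: Compute beta*E = E*eV/(kB*T) = 0.1163*1.602e-19/(1.381e-23*1078.1) = 1.251
Step 2: exp(-beta*E) = exp(-1.251) = 0.2861
Step 3: Z = 1 + 0.2861 = 1.286

1.286


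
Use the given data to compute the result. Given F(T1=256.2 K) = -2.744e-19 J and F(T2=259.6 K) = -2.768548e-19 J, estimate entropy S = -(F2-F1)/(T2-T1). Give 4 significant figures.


Step 1: dF = F2 - F1 = -2.768548e-19 - (-2.744e-19) = -2.4548e-21 J
Step 2: dT = T2 - T1 = 259.6 - 256.2 = 3.4 K
Step 3: S = -dF/dT = -(-2.4548e-21)/3.4 = 7.22e-22 J/K

7.22e-22


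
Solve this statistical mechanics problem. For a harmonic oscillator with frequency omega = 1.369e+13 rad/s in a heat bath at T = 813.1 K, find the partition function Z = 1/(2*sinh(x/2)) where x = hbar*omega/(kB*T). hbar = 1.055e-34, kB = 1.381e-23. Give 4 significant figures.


Step 1: Compute x = hbar*omega/(kB*T) = 1.055e-34*1.369e+13/(1.381e-23*813.1) = 0.1286
Step 2: x/2 = 0.06431
Step 3: sinh(x/2) = 0.06436
Step 4: Z = 1/(2*0.06436) = 7.769

7.769


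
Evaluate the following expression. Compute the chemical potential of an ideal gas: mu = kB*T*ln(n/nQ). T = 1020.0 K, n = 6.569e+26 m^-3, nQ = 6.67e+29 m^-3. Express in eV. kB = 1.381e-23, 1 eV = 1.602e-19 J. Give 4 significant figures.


Step 1: n/nQ = 6.569e+26/6.67e+29 = 0.0009849
Step 2: ln(n/nQ) = -6.923
Step 3: mu = kB*T*ln(n/nQ) = 1.409e-20*-6.923 = -9.752e-20 J
Step 4: Convert to eV: -9.752e-20/1.602e-19 = -0.6087 eV

-0.6087


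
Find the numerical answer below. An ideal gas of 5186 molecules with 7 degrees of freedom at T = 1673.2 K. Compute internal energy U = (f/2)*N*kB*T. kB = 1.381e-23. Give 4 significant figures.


Step 1: f/2 = 7/2 = 3.5
Step 2: N*kB*T = 5186*1.381e-23*1673.2 = 1.198e-16
Step 3: U = 3.5 * 1.198e-16 = 4.194e-16 J

4.194e-16


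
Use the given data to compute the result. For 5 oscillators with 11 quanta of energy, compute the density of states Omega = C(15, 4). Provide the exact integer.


Step 1: Use binomial coefficient C(15, 4)
Step 2: Numerator = 15! / 11!
Step 3: Denominator = 4!
Step 4: Omega = 1365

1365


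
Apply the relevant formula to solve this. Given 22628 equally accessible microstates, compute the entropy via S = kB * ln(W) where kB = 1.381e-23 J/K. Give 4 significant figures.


Step 1: ln(W) = ln(22628) = 10.03
Step 2: S = kB * ln(W) = 1.381e-23 * 10.03
Step 3: S = 1.385e-22 J/K

1.385e-22


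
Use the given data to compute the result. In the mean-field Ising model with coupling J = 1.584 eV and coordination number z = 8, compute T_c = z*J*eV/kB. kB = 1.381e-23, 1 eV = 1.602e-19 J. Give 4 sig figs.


Step 1: z*J = 8*1.584 = 12.67 eV
Step 2: Convert to Joules: 12.67*1.602e-19 = 2.03e-18 J
Step 3: T_c = 2.03e-18 / 1.381e-23 = 1.47e+05 K

1.47e+05


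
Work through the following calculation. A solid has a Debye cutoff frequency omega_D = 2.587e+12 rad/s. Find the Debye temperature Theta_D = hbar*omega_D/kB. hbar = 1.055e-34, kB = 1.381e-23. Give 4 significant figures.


Step 1: hbar*omega_D = 1.055e-34 * 2.587e+12 = 2.729e-22 J
Step 2: Theta_D = 2.729e-22 / 1.381e-23
Step 3: Theta_D = 19.76 K

19.76


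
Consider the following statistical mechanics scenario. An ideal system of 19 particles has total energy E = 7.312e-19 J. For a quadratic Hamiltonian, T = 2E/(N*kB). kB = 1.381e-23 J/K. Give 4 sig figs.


Step 1: Numerator = 2*E = 2*7.312e-19 = 1.462e-18 J
Step 2: Denominator = N*kB = 19*1.381e-23 = 2.624e-22
Step 3: T = 1.462e-18 / 2.624e-22 = 5573 K

5573


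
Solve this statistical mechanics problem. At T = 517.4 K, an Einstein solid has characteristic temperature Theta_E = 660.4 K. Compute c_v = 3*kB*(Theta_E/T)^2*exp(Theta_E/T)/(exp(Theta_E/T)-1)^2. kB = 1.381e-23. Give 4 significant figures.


Step 1: x = Theta_E/T = 660.4/517.4 = 1.276
Step 2: x^2 = 1.629
Step 3: exp(x) = 3.584
Step 4: c_v = 3*1.381e-23*1.629*3.584/(3.584-1)^2 = 3.624e-23

3.624e-23


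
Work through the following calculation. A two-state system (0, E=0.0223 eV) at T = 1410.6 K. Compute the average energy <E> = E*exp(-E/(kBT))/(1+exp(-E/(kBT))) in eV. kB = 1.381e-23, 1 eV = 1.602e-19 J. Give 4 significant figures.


Step 1: beta*E = 0.0223*1.602e-19/(1.381e-23*1410.6) = 0.1834
Step 2: exp(-beta*E) = 0.8324
Step 3: <E> = 0.0223*0.8324/(1+0.8324) = 0.01013 eV

0.01013


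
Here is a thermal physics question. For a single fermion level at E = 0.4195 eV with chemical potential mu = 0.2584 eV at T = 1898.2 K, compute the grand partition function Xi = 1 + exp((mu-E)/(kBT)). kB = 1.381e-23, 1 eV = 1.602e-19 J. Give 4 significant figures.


Step 1: (mu - E) = 0.2584 - 0.4195 = -0.1611 eV
Step 2: x = (mu-E)*eV/(kB*T) = -0.1611*1.602e-19/(1.381e-23*1898.2) = -0.9845
Step 3: exp(x) = 0.3736
Step 4: Xi = 1 + 0.3736 = 1.374

1.374


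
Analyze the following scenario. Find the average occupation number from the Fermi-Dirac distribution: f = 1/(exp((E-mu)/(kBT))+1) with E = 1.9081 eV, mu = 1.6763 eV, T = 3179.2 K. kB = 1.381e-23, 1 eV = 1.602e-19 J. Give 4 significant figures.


Step 1: (E - mu) = 1.9081 - 1.6763 = 0.2318 eV
Step 2: Convert: (E-mu)*eV = 3.713e-20 J
Step 3: x = (E-mu)*eV/(kB*T) = 0.8458
Step 4: f = 1/(exp(0.8458)+1) = 0.3003

0.3003


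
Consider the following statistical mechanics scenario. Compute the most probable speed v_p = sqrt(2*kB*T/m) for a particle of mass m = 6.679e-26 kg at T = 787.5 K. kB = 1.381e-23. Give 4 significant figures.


Step 1: Numerator = 2*kB*T = 2*1.381e-23*787.5 = 2.175e-20
Step 2: Ratio = 2.175e-20 / 6.679e-26 = 3.257e+05
Step 3: v_p = sqrt(3.257e+05) = 570.7 m/s

570.7


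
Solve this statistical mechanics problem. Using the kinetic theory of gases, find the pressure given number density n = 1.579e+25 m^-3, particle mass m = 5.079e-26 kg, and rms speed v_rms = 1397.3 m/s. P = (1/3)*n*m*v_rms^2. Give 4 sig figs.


Step 1: v_rms^2 = 1397.3^2 = 1.952e+06
Step 2: n*m = 1.579e+25*5.079e-26 = 0.802
Step 3: P = (1/3)*0.802*1.952e+06 = 5.219e+05 Pa

5.219e+05


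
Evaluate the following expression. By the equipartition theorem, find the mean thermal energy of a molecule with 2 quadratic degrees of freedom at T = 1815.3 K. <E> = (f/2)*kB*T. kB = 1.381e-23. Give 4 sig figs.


Step 1: f/2 = 2/2 = 1
Step 2: kB*T = 1.381e-23 * 1815.3 = 2.507e-20
Step 3: <E> = 1 * 2.507e-20 = 2.507e-20 J

2.507e-20


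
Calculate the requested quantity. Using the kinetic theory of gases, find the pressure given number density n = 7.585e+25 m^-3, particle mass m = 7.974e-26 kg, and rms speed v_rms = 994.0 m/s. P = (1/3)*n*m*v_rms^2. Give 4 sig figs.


Step 1: v_rms^2 = 994.0^2 = 9.88e+05
Step 2: n*m = 7.585e+25*7.974e-26 = 6.048
Step 3: P = (1/3)*6.048*9.88e+05 = 1.992e+06 Pa

1.992e+06


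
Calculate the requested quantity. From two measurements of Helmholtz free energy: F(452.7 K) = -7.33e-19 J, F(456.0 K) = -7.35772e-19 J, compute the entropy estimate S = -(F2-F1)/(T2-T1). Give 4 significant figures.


Step 1: dF = F2 - F1 = -7.35772e-19 - (-7.33e-19) = -2.772e-21 J
Step 2: dT = T2 - T1 = 456.0 - 452.7 = 3.3 K
Step 3: S = -dF/dT = -(-2.772e-21)/3.3 = 8.4e-22 J/K

8.4e-22


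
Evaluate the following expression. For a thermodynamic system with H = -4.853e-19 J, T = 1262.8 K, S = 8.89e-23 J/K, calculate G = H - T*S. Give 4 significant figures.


Step 1: T*S = 1262.8 * 8.89e-23 = 1.123e-19 J
Step 2: G = H - T*S = -4.853e-19 - 1.123e-19
Step 3: G = -5.976e-19 J

-5.976e-19


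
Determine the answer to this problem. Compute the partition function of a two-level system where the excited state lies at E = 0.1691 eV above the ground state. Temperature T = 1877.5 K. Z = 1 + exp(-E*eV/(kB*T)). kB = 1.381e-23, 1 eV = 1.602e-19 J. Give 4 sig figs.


Step 1: Compute beta*E = E*eV/(kB*T) = 0.1691*1.602e-19/(1.381e-23*1877.5) = 1.045
Step 2: exp(-beta*E) = exp(-1.045) = 0.3518
Step 3: Z = 1 + 0.3518 = 1.352

1.352


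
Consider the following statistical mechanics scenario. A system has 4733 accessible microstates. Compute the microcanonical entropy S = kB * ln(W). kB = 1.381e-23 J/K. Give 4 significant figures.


Step 1: ln(W) = ln(4733) = 8.462
Step 2: S = kB * ln(W) = 1.381e-23 * 8.462
Step 3: S = 1.169e-22 J/K

1.169e-22


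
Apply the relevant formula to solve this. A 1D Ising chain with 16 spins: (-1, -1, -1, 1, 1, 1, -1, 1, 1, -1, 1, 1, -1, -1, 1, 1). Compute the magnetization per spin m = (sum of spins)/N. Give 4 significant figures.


Step 1: Count up spins (+1): 9, down spins (-1): 7
Step 2: Total magnetization M = 9 - 7 = 2
Step 3: m = M/N = 2/16 = 0.125

0.125


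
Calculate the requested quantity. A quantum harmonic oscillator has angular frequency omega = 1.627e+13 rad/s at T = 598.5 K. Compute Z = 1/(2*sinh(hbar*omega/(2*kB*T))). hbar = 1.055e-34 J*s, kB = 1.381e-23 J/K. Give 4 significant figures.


Step 1: Compute x = hbar*omega/(kB*T) = 1.055e-34*1.627e+13/(1.381e-23*598.5) = 0.2077
Step 2: x/2 = 0.1038
Step 3: sinh(x/2) = 0.104
Step 4: Z = 1/(2*0.104) = 4.807

4.807


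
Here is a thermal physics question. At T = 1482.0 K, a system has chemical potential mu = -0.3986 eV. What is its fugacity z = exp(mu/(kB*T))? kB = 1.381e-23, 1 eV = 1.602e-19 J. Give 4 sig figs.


Step 1: Convert mu to Joules: -0.3986*1.602e-19 = -6.386e-20 J
Step 2: kB*T = 1.381e-23*1482.0 = 2.047e-20 J
Step 3: mu/(kB*T) = -3.12
Step 4: z = exp(-3.12) = 0.04416

0.04416


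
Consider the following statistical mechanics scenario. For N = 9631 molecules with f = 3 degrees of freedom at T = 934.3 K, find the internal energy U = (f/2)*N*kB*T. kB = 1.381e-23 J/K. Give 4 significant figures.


Step 1: f/2 = 3/2 = 1.5
Step 2: N*kB*T = 9631*1.381e-23*934.3 = 1.243e-16
Step 3: U = 1.5 * 1.243e-16 = 1.864e-16 J

1.864e-16


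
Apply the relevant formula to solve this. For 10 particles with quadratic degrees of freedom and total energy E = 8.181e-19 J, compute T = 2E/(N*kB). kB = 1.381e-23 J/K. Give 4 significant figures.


Step 1: Numerator = 2*E = 2*8.181e-19 = 1.636e-18 J
Step 2: Denominator = N*kB = 10*1.381e-23 = 1.381e-22
Step 3: T = 1.636e-18 / 1.381e-22 = 1.185e+04 K

1.185e+04


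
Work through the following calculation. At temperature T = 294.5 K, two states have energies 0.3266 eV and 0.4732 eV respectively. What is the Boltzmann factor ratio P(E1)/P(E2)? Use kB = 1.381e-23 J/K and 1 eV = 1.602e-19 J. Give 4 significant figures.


Step 1: Compute energy difference dE = E1 - E2 = 0.3266 - 0.4732 = -0.1466 eV
Step 2: Convert to Joules: dE_J = -0.1466 * 1.602e-19 = -2.349e-20 J
Step 3: Compute exponent = -dE_J / (kB * T) = -(-2.349e-20) / (1.381e-23 * 294.5) = 5.775
Step 4: P(E1)/P(E2) = exp(5.775) = 322

322


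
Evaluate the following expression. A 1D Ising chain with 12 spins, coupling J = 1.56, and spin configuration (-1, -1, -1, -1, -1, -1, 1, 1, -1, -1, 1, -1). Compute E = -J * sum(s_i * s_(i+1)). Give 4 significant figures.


Step 1: Nearest-neighbor products: 1, 1, 1, 1, 1, -1, 1, -1, 1, -1, -1
Step 2: Sum of products = 3
Step 3: E = -1.56 * 3 = -4.68

-4.68


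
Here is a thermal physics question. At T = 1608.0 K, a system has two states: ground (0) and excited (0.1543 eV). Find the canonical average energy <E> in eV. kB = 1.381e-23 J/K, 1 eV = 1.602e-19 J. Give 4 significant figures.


Step 1: beta*E = 0.1543*1.602e-19/(1.381e-23*1608.0) = 1.113
Step 2: exp(-beta*E) = 0.3285
Step 3: <E> = 0.1543*0.3285/(1+0.3285) = 0.03816 eV

0.03816


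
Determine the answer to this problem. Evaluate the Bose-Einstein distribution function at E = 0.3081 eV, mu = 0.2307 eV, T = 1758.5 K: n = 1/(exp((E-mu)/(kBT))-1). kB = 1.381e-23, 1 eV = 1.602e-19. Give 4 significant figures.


Step 1: (E - mu) = 0.0774 eV
Step 2: x = (E-mu)*eV/(kB*T) = 0.0774*1.602e-19/(1.381e-23*1758.5) = 0.5106
Step 3: exp(x) = 1.666
Step 4: n = 1/(exp(x)-1) = 1.501

1.501


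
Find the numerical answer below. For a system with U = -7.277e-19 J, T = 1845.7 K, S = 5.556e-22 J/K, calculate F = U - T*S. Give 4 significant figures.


Step 1: T*S = 1845.7 * 5.556e-22 = 1.025e-18 J
Step 2: F = U - T*S = -7.277e-19 - 1.025e-18
Step 3: F = -1.753e-18 J

-1.753e-18


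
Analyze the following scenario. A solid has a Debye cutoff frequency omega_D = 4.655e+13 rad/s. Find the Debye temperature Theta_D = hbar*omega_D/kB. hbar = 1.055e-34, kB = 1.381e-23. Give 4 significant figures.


Step 1: hbar*omega_D = 1.055e-34 * 4.655e+13 = 4.911e-21 J
Step 2: Theta_D = 4.911e-21 / 1.381e-23
Step 3: Theta_D = 355.6 K

355.6


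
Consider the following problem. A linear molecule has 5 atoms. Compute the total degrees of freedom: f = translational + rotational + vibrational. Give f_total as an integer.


Step 1: Translational DOF = 3
Step 2: Rotational DOF (linear) = 2
Step 3: Vibrational DOF = 3*5 - 5 = 10
Step 4: Total = 3 + 2 + 10 = 15

15


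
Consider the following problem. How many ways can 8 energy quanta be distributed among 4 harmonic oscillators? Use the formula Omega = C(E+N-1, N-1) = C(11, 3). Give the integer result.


Step 1: Use binomial coefficient C(11, 3)
Step 2: Numerator = 11! / 8!
Step 3: Denominator = 3!
Step 4: Omega = 165

165


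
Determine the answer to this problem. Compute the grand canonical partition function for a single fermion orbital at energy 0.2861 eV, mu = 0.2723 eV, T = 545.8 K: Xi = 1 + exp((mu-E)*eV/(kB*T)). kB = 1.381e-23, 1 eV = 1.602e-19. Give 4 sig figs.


Step 1: (mu - E) = 0.2723 - 0.2861 = -0.0138 eV
Step 2: x = (mu-E)*eV/(kB*T) = -0.0138*1.602e-19/(1.381e-23*545.8) = -0.2933
Step 3: exp(x) = 0.7458
Step 4: Xi = 1 + 0.7458 = 1.746

1.746


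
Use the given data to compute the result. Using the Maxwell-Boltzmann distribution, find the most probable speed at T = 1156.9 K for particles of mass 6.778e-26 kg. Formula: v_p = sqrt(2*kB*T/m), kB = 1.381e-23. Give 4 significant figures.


Step 1: Numerator = 2*kB*T = 2*1.381e-23*1156.9 = 3.195e-20
Step 2: Ratio = 3.195e-20 / 6.778e-26 = 4.714e+05
Step 3: v_p = sqrt(4.714e+05) = 686.6 m/s

686.6


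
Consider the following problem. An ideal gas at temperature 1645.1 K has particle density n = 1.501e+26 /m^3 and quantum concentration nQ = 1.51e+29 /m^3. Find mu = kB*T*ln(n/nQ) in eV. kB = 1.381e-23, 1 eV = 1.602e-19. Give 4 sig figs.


Step 1: n/nQ = 1.501e+26/1.51e+29 = 0.000994
Step 2: ln(n/nQ) = -6.914
Step 3: mu = kB*T*ln(n/nQ) = 2.272e-20*-6.914 = -1.571e-19 J
Step 4: Convert to eV: -1.571e-19/1.602e-19 = -0.9805 eV

-0.9805


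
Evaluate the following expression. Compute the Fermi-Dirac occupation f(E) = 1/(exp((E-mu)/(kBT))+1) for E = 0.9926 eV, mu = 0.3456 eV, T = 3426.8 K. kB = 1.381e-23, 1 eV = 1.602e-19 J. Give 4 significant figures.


Step 1: (E - mu) = 0.9926 - 0.3456 = 0.647 eV
Step 2: Convert: (E-mu)*eV = 1.036e-19 J
Step 3: x = (E-mu)*eV/(kB*T) = 2.19
Step 4: f = 1/(exp(2.19)+1) = 0.1006

0.1006


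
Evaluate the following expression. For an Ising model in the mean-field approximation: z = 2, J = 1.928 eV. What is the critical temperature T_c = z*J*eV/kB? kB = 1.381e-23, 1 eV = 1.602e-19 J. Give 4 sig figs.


Step 1: z*J = 2*1.928 = 3.856 eV
Step 2: Convert to Joules: 3.856*1.602e-19 = 6.177e-19 J
Step 3: T_c = 6.177e-19 / 1.381e-23 = 4.473e+04 K

4.473e+04


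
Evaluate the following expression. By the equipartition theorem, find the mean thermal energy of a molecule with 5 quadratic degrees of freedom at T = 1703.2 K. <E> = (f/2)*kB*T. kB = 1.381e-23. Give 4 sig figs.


Step 1: f/2 = 5/2 = 2.5
Step 2: kB*T = 1.381e-23 * 1703.2 = 2.352e-20
Step 3: <E> = 2.5 * 2.352e-20 = 5.88e-20 J

5.88e-20


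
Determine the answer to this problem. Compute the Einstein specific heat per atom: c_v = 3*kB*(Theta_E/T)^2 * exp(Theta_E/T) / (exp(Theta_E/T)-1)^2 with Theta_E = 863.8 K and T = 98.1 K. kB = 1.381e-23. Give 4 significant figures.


Step 1: x = Theta_E/T = 863.8/98.1 = 8.805
Step 2: x^2 = 77.53
Step 3: exp(x) = 6670
Step 4: c_v = 3*1.381e-23*77.53*6670/(6670-1)^2 = 4.818e-25

4.818e-25


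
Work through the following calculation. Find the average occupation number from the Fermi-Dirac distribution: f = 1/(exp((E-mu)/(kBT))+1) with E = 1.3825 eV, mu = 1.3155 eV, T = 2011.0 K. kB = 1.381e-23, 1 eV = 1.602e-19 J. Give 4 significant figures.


Step 1: (E - mu) = 1.3825 - 1.3155 = 0.067 eV
Step 2: Convert: (E-mu)*eV = 1.073e-20 J
Step 3: x = (E-mu)*eV/(kB*T) = 0.3865
Step 4: f = 1/(exp(0.3865)+1) = 0.4046

0.4046


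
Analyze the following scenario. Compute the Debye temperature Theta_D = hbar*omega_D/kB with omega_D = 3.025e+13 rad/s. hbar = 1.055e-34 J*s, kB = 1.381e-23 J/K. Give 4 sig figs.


Step 1: hbar*omega_D = 1.055e-34 * 3.025e+13 = 3.191e-21 J
Step 2: Theta_D = 3.191e-21 / 1.381e-23
Step 3: Theta_D = 231.1 K

231.1


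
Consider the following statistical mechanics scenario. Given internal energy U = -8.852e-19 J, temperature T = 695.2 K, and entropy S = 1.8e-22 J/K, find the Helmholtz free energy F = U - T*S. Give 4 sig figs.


Step 1: T*S = 695.2 * 1.8e-22 = 1.251e-19 J
Step 2: F = U - T*S = -8.852e-19 - 1.251e-19
Step 3: F = -1.01e-18 J

-1.01e-18


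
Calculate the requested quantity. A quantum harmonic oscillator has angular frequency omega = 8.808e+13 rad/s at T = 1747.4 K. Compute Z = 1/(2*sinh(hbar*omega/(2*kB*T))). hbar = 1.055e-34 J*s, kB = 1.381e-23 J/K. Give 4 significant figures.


Step 1: Compute x = hbar*omega/(kB*T) = 1.055e-34*8.808e+13/(1.381e-23*1747.4) = 0.3851
Step 2: x/2 = 0.1925
Step 3: sinh(x/2) = 0.1937
Step 4: Z = 1/(2*0.1937) = 2.581

2.581


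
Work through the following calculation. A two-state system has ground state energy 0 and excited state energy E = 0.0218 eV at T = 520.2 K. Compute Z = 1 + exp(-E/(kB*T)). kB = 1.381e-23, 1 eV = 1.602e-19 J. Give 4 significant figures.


Step 1: Compute beta*E = E*eV/(kB*T) = 0.0218*1.602e-19/(1.381e-23*520.2) = 0.4861
Step 2: exp(-beta*E) = exp(-0.4861) = 0.615
Step 3: Z = 1 + 0.615 = 1.615

1.615


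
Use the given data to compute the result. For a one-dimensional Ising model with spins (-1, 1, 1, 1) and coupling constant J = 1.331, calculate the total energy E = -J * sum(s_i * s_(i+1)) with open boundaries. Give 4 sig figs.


Step 1: Nearest-neighbor products: -1, 1, 1
Step 2: Sum of products = 1
Step 3: E = -1.331 * 1 = -1.331

-1.331


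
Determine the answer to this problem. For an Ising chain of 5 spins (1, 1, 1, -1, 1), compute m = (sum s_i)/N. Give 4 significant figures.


Step 1: Count up spins (+1): 4, down spins (-1): 1
Step 2: Total magnetization M = 4 - 1 = 3
Step 3: m = M/N = 3/5 = 0.6

0.6


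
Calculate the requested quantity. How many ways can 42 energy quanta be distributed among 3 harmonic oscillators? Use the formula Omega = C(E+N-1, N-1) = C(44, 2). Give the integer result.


Step 1: Use binomial coefficient C(44, 2)
Step 2: Numerator = 44! / 42!
Step 3: Denominator = 2!
Step 4: Omega = 946

946


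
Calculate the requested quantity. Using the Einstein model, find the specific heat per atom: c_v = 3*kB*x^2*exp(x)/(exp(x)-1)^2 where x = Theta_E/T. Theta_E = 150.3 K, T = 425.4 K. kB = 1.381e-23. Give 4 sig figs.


Step 1: x = Theta_E/T = 150.3/425.4 = 0.3533
Step 2: x^2 = 0.1248
Step 3: exp(x) = 1.424
Step 4: c_v = 3*1.381e-23*0.1248*1.424/(1.424-1)^2 = 4.1e-23

4.1e-23


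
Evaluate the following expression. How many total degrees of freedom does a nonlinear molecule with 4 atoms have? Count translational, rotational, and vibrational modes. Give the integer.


Step 1: Translational DOF = 3
Step 2: Rotational DOF (nonlinear) = 3
Step 3: Vibrational DOF = 3*4 - 6 = 6
Step 4: Total = 3 + 3 + 6 = 12

12


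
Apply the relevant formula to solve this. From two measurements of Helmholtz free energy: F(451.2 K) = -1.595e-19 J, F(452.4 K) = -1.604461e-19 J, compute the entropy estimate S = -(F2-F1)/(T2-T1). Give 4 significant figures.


Step 1: dF = F2 - F1 = -1.604461e-19 - (-1.595e-19) = -9.461e-22 J
Step 2: dT = T2 - T1 = 452.4 - 451.2 = 1.2 K
Step 3: S = -dF/dT = -(-9.461e-22)/1.2 = 7.884e-22 J/K

7.884e-22


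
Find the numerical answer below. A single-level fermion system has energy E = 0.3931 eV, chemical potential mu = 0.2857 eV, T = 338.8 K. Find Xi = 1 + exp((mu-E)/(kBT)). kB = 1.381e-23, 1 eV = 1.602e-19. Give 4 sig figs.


Step 1: (mu - E) = 0.2857 - 0.3931 = -0.1074 eV
Step 2: x = (mu-E)*eV/(kB*T) = -0.1074*1.602e-19/(1.381e-23*338.8) = -3.677
Step 3: exp(x) = 0.02529
Step 4: Xi = 1 + 0.02529 = 1.025

1.025


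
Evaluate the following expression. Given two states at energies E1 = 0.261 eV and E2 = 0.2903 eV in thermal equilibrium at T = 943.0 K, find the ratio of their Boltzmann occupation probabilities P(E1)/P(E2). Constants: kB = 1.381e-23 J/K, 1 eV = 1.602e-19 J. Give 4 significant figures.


Step 1: Compute energy difference dE = E1 - E2 = 0.261 - 0.2903 = -0.0293 eV
Step 2: Convert to Joules: dE_J = -0.0293 * 1.602e-19 = -4.694e-21 J
Step 3: Compute exponent = -dE_J / (kB * T) = -(-4.694e-21) / (1.381e-23 * 943.0) = 0.3604
Step 4: P(E1)/P(E2) = exp(0.3604) = 1.434

1.434


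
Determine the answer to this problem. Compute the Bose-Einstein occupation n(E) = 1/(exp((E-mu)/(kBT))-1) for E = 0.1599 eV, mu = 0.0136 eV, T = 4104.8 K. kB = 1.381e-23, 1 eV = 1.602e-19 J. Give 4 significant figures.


Step 1: (E - mu) = 0.1463 eV
Step 2: x = (E-mu)*eV/(kB*T) = 0.1463*1.602e-19/(1.381e-23*4104.8) = 0.4134
Step 3: exp(x) = 1.512
Step 4: n = 1/(exp(x)-1) = 1.953

1.953


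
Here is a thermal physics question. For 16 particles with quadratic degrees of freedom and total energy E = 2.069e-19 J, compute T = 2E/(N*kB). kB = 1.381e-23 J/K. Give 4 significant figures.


Step 1: Numerator = 2*E = 2*2.069e-19 = 4.138e-19 J
Step 2: Denominator = N*kB = 16*1.381e-23 = 2.21e-22
Step 3: T = 4.138e-19 / 2.21e-22 = 1873 K

1873


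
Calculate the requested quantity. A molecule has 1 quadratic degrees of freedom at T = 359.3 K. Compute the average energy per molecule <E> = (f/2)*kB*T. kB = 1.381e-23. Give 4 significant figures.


Step 1: f/2 = 1/2 = 0.5
Step 2: kB*T = 1.381e-23 * 359.3 = 4.962e-21
Step 3: <E> = 0.5 * 4.962e-21 = 2.481e-21 J

2.481e-21


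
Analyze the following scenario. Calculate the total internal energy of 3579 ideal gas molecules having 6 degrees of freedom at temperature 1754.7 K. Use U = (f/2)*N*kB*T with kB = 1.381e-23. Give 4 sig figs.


Step 1: f/2 = 6/2 = 3.0
Step 2: N*kB*T = 3579*1.381e-23*1754.7 = 8.673e-17
Step 3: U = 3.0 * 8.673e-17 = 2.602e-16 J

2.602e-16


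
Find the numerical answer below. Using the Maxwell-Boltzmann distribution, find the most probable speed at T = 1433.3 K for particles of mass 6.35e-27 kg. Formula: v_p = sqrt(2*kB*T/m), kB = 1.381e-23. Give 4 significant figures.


Step 1: Numerator = 2*kB*T = 2*1.381e-23*1433.3 = 3.959e-20
Step 2: Ratio = 3.959e-20 / 6.35e-27 = 6.234e+06
Step 3: v_p = sqrt(6.234e+06) = 2497 m/s

2497


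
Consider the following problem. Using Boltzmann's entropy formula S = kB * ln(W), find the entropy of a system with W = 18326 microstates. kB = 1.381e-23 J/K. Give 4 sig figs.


Step 1: ln(W) = ln(18326) = 9.816
Step 2: S = kB * ln(W) = 1.381e-23 * 9.816
Step 3: S = 1.356e-22 J/K

1.356e-22


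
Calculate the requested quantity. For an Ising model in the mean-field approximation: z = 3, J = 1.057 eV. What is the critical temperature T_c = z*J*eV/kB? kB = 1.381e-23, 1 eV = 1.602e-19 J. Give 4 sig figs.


Step 1: z*J = 3*1.057 = 3.171 eV
Step 2: Convert to Joules: 3.171*1.602e-19 = 5.08e-19 J
Step 3: T_c = 5.08e-19 / 1.381e-23 = 3.678e+04 K

3.678e+04


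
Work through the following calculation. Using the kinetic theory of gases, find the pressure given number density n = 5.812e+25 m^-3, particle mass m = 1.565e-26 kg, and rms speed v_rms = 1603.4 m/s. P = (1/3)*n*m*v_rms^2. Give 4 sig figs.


Step 1: v_rms^2 = 1603.4^2 = 2.571e+06
Step 2: n*m = 5.812e+25*1.565e-26 = 0.9096
Step 3: P = (1/3)*0.9096*2.571e+06 = 7.795e+05 Pa

7.795e+05


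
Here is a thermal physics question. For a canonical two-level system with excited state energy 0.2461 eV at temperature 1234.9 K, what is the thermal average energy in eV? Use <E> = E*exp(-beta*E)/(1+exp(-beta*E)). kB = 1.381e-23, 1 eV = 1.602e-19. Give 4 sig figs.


Step 1: beta*E = 0.2461*1.602e-19/(1.381e-23*1234.9) = 2.312
Step 2: exp(-beta*E) = 0.09908
Step 3: <E> = 0.2461*0.09908/(1+0.09908) = 0.02219 eV

0.02219


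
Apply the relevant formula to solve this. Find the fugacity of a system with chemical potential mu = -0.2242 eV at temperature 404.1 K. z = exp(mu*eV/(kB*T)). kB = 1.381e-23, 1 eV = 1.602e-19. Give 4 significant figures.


Step 1: Convert mu to Joules: -0.2242*1.602e-19 = -3.592e-20 J
Step 2: kB*T = 1.381e-23*404.1 = 5.581e-21 J
Step 3: mu/(kB*T) = -6.436
Step 4: z = exp(-6.436) = 0.001603

0.001603


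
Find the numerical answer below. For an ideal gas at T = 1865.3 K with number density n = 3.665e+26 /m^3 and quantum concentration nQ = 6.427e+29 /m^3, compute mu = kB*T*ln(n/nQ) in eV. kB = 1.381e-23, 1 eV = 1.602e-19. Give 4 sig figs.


Step 1: n/nQ = 3.665e+26/6.427e+29 = 0.0005703
Step 2: ln(n/nQ) = -7.469
Step 3: mu = kB*T*ln(n/nQ) = 2.576e-20*-7.469 = -1.924e-19 J
Step 4: Convert to eV: -1.924e-19/1.602e-19 = -1.201 eV

-1.201


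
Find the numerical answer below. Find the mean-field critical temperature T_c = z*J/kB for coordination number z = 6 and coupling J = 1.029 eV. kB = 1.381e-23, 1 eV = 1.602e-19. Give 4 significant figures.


Step 1: z*J = 6*1.029 = 6.174 eV
Step 2: Convert to Joules: 6.174*1.602e-19 = 9.891e-19 J
Step 3: T_c = 9.891e-19 / 1.381e-23 = 7.162e+04 K

7.162e+04


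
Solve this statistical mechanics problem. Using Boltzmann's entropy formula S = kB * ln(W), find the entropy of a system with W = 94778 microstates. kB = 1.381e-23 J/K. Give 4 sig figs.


Step 1: ln(W) = ln(94778) = 11.46
Step 2: S = kB * ln(W) = 1.381e-23 * 11.46
Step 3: S = 1.583e-22 J/K

1.583e-22


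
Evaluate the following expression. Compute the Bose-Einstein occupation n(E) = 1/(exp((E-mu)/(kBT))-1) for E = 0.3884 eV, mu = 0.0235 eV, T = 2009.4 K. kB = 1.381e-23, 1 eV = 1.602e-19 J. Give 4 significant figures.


Step 1: (E - mu) = 0.3649 eV
Step 2: x = (E-mu)*eV/(kB*T) = 0.3649*1.602e-19/(1.381e-23*2009.4) = 2.107
Step 3: exp(x) = 8.22
Step 4: n = 1/(exp(x)-1) = 0.1385

0.1385


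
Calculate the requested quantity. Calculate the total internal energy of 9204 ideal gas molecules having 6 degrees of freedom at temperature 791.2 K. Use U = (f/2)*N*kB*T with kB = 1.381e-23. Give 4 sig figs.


Step 1: f/2 = 6/2 = 3.0
Step 2: N*kB*T = 9204*1.381e-23*791.2 = 1.006e-16
Step 3: U = 3.0 * 1.006e-16 = 3.017e-16 J

3.017e-16


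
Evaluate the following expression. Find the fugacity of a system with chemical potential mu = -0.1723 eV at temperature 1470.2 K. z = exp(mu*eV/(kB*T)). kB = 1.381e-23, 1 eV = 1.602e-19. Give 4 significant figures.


Step 1: Convert mu to Joules: -0.1723*1.602e-19 = -2.76e-20 J
Step 2: kB*T = 1.381e-23*1470.2 = 2.03e-20 J
Step 3: mu/(kB*T) = -1.359
Step 4: z = exp(-1.359) = 0.2568

0.2568


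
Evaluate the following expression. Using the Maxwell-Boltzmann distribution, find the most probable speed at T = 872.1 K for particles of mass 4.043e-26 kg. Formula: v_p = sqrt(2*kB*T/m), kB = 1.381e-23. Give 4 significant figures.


Step 1: Numerator = 2*kB*T = 2*1.381e-23*872.1 = 2.409e-20
Step 2: Ratio = 2.409e-20 / 4.043e-26 = 5.958e+05
Step 3: v_p = sqrt(5.958e+05) = 771.9 m/s

771.9


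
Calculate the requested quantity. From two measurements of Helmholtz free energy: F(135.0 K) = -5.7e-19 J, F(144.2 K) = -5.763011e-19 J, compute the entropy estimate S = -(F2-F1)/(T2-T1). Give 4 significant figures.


Step 1: dF = F2 - F1 = -5.763011e-19 - (-5.7e-19) = -6.3011e-21 J
Step 2: dT = T2 - T1 = 144.2 - 135.0 = 9.2 K
Step 3: S = -dF/dT = -(-6.3011e-21)/9.2 = 6.849e-22 J/K

6.849e-22


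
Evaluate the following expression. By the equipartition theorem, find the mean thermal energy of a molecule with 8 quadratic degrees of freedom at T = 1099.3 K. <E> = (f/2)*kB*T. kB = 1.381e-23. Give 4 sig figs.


Step 1: f/2 = 8/2 = 4
Step 2: kB*T = 1.381e-23 * 1099.3 = 1.518e-20
Step 3: <E> = 4 * 1.518e-20 = 6.073e-20 J

6.073e-20


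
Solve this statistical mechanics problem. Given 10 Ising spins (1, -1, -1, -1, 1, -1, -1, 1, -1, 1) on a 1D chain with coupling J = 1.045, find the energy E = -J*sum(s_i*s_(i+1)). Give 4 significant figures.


Step 1: Nearest-neighbor products: -1, 1, 1, -1, -1, 1, -1, -1, -1
Step 2: Sum of products = -3
Step 3: E = -1.045 * -3 = 3.135

3.135


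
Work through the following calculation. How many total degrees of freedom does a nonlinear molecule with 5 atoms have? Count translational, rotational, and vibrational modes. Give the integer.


Step 1: Translational DOF = 3
Step 2: Rotational DOF (nonlinear) = 3
Step 3: Vibrational DOF = 3*5 - 6 = 9
Step 4: Total = 3 + 3 + 9 = 15

15


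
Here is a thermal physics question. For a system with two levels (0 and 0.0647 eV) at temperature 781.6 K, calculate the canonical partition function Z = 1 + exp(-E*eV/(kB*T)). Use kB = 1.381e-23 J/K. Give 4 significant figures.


Step 1: Compute beta*E = E*eV/(kB*T) = 0.0647*1.602e-19/(1.381e-23*781.6) = 0.9603
Step 2: exp(-beta*E) = exp(-0.9603) = 0.3828
Step 3: Z = 1 + 0.3828 = 1.383

1.383


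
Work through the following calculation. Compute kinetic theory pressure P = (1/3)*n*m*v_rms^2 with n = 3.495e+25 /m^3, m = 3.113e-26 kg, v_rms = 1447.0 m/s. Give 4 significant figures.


Step 1: v_rms^2 = 1447.0^2 = 2.094e+06
Step 2: n*m = 3.495e+25*3.113e-26 = 1.088
Step 3: P = (1/3)*1.088*2.094e+06 = 7.594e+05 Pa

7.594e+05


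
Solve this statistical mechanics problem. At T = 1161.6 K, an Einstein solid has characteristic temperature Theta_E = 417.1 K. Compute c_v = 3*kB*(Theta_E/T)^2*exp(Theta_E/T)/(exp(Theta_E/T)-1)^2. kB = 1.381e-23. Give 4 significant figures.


Step 1: x = Theta_E/T = 417.1/1161.6 = 0.3591
Step 2: x^2 = 0.1289
Step 3: exp(x) = 1.432
Step 4: c_v = 3*1.381e-23*0.1289*1.432/(1.432-1)^2 = 4.099e-23

4.099e-23


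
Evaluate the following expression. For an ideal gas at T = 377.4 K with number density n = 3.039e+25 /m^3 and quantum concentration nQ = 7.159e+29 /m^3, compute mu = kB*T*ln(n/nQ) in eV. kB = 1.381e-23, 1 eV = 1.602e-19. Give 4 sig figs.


Step 1: n/nQ = 3.039e+25/7.159e+29 = 4.245e-05
Step 2: ln(n/nQ) = -10.07
Step 3: mu = kB*T*ln(n/nQ) = 5.212e-21*-10.07 = -5.247e-20 J
Step 4: Convert to eV: -5.247e-20/1.602e-19 = -0.3275 eV

-0.3275


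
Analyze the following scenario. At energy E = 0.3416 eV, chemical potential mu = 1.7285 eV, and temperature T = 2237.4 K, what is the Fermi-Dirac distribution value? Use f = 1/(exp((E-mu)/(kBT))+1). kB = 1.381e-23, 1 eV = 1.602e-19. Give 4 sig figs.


Step 1: (E - mu) = 0.3416 - 1.7285 = -1.387 eV
Step 2: Convert: (E-mu)*eV = -2.222e-19 J
Step 3: x = (E-mu)*eV/(kB*T) = -7.191
Step 4: f = 1/(exp(-7.191)+1) = 0.9992

0.9992


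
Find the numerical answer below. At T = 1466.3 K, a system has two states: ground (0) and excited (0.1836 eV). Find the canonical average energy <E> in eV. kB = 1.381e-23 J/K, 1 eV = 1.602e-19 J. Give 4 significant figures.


Step 1: beta*E = 0.1836*1.602e-19/(1.381e-23*1466.3) = 1.453
Step 2: exp(-beta*E) = 0.234
Step 3: <E> = 0.1836*0.234/(1+0.234) = 0.03481 eV

0.03481


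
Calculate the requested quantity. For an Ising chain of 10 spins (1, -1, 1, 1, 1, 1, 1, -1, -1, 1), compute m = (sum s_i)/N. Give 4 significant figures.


Step 1: Count up spins (+1): 7, down spins (-1): 3
Step 2: Total magnetization M = 7 - 3 = 4
Step 3: m = M/N = 4/10 = 0.4

0.4


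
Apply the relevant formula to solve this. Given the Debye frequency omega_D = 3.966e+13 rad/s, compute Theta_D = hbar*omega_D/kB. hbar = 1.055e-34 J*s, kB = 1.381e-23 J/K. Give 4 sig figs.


Step 1: hbar*omega_D = 1.055e-34 * 3.966e+13 = 4.184e-21 J
Step 2: Theta_D = 4.184e-21 / 1.381e-23
Step 3: Theta_D = 303 K

303


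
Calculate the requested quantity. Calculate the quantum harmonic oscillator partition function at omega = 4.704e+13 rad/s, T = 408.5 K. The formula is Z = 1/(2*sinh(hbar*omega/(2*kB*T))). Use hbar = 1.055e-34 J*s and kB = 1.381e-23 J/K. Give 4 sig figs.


Step 1: Compute x = hbar*omega/(kB*T) = 1.055e-34*4.704e+13/(1.381e-23*408.5) = 0.8797
Step 2: x/2 = 0.4398
Step 3: sinh(x/2) = 0.4542
Step 4: Z = 1/(2*0.4542) = 1.101

1.101


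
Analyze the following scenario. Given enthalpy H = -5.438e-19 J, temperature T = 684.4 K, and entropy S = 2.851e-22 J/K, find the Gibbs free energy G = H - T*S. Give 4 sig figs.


Step 1: T*S = 684.4 * 2.851e-22 = 1.951e-19 J
Step 2: G = H - T*S = -5.438e-19 - 1.951e-19
Step 3: G = -7.389e-19 J

-7.389e-19


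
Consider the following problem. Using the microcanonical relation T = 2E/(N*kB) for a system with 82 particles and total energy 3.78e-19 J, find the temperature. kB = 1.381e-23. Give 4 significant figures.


Step 1: Numerator = 2*E = 2*3.78e-19 = 7.56e-19 J
Step 2: Denominator = N*kB = 82*1.381e-23 = 1.132e-21
Step 3: T = 7.56e-19 / 1.132e-21 = 667.6 K

667.6
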